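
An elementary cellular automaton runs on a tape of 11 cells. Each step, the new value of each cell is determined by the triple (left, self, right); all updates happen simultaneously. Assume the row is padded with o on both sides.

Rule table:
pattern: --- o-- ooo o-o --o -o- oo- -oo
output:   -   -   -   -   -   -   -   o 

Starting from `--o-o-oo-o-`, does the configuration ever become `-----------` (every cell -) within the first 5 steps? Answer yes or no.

yes

step 1: ------o----
step 2: -----------
all cells are - at step 2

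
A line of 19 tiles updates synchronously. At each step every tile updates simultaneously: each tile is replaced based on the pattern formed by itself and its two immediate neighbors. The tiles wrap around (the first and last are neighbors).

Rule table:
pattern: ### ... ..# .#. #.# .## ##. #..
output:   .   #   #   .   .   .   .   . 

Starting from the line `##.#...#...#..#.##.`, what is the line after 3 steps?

step 1: .....##..##..#.....
step 2: #####...#...#..####
step 3: ......##..##..#....

......##..##..#....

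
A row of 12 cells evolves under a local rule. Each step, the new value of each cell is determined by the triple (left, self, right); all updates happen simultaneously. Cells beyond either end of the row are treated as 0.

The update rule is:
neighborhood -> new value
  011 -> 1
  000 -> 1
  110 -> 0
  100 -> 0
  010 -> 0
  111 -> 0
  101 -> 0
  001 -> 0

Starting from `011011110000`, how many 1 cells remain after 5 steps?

step 1: 010010000111
step 2: 000000110100
step 3: 111110100001
step 4: 100000001100
step 5: 001111101001
count of 1: 7

7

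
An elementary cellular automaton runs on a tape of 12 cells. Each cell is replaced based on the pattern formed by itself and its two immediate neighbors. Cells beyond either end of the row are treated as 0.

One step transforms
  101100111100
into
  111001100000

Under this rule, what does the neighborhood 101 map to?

At position 1 the neighborhood is 101; the next row has 1 there.

1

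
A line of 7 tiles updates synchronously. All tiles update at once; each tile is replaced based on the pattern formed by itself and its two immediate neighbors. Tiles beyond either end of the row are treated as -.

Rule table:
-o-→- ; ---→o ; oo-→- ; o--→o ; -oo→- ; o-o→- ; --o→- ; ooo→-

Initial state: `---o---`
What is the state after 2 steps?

step 1: oo--ooo
step 2: --o----

--o----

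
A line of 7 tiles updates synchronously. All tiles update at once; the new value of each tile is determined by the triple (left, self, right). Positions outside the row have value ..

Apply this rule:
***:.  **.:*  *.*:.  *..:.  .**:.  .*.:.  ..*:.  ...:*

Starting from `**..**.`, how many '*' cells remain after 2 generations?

.*...*.
...*...
count of *: 1

1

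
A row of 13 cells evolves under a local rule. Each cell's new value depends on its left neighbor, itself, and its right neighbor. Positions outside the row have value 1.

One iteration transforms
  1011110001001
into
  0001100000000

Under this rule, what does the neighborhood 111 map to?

At position 3 the neighborhood is 111; the next row has 1 there.

1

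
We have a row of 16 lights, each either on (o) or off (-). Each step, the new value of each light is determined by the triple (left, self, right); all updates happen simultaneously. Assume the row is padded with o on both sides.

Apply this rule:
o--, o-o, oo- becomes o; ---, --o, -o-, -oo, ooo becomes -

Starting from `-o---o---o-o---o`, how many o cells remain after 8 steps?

8

o-o---o---o-o---
oo-o---o---o-o--
-oo-o---o---o-o-
o-oo-o---o---o-o
oo-oo-o---o---o-
-oo-oo-o---o---o
o-oo-oo-o---o---
oo-oo-oo-o---o--
count of o: 8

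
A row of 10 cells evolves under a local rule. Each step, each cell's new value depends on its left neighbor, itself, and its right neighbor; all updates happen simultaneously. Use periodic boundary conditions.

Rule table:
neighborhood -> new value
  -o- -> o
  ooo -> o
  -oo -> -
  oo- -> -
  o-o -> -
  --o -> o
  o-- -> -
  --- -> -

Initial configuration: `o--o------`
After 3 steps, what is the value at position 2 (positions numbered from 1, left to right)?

o-oo-----o
--------o-
-------oo-
position 2 holds -

-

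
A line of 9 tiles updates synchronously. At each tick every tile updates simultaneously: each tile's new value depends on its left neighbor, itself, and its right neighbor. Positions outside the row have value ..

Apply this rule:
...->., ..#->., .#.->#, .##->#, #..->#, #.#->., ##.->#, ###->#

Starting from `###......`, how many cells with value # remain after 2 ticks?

tick 1: ####.....
tick 2: #####....
count of #: 5

5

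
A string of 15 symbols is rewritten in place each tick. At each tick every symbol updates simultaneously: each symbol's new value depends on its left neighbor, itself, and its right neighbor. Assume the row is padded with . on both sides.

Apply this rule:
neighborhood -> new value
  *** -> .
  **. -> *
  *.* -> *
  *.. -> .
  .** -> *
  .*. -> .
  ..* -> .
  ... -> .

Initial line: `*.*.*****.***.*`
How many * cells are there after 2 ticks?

tick 1: .*.**...***.**.
tick 2: ..***...*.****.
count of *: 8

8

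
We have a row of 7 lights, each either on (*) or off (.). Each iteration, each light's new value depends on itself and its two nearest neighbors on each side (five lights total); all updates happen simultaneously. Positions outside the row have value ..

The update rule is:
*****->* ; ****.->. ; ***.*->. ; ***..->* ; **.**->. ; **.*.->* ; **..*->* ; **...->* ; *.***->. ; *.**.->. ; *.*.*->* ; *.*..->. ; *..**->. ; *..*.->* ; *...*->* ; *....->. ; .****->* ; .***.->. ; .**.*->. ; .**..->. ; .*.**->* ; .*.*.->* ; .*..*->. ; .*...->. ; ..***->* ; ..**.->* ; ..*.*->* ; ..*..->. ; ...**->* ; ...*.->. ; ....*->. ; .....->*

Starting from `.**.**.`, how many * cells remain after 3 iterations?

4

iteration 1: **....*
iteration 2: *.*....
iteration 3: **...**
count of *: 4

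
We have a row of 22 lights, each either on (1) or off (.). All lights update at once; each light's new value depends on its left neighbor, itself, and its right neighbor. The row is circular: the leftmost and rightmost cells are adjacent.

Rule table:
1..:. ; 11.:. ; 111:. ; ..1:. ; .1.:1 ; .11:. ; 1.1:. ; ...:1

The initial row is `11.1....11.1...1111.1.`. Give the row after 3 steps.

...1.11....1.1......1.
11.1....11.1.1.1111.1.
...1.11....1.1......1.

...1.11....1.1......1.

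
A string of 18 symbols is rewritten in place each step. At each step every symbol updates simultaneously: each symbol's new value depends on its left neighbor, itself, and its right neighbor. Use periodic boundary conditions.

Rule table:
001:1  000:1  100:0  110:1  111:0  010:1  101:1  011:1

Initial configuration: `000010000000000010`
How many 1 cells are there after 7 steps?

step 1: 111110111111111110
step 2: 100011100000000011
step 3: 101110101111111110
step 4: 111011111000000011
step 5: 001110001011111110
step 6: 111010111110000010
step 7: 101111100010111111
count of 1: 13

13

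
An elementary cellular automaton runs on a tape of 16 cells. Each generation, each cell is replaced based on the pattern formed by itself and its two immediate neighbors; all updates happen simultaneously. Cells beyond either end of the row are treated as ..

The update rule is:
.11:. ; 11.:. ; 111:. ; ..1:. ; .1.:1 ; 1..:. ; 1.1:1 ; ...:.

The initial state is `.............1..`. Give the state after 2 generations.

.............1..

.............1..  (fixed point — unchanged through generation 2)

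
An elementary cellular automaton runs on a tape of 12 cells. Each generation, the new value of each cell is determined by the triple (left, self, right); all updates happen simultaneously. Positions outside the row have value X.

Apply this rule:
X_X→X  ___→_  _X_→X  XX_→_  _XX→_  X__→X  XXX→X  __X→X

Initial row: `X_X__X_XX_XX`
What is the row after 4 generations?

_XXXXXX__X_X
X_XXXX_XXXX_
_X_XX_X_XX_X
XXX__XXX__X_

XXX__XXX__X_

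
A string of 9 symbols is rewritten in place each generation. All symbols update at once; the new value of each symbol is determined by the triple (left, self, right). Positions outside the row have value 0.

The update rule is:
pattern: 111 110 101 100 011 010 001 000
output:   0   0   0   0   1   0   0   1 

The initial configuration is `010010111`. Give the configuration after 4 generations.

000000100
111110001
100000100
001110001

001110001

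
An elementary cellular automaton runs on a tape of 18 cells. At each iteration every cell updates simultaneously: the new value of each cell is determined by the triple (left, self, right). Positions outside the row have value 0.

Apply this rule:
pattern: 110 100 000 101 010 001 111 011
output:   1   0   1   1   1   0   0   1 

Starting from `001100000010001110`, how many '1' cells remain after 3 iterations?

4

101101111010101010
111111001111111110
100001001000000010
count of 1: 4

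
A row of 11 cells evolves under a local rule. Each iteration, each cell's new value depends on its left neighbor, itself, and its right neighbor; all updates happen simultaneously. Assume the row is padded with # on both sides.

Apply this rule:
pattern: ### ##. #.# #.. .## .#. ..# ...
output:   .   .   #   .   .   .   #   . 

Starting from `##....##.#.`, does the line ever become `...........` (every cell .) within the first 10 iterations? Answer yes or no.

.....#..#.#
....#..#.#.
...#..#.#.#
..#..#.#.#.
.#..#.#.#.#
#..#.#.#.#.
..#.#.#.#.#
.#.#.#.#.#.
#.#.#.#.#.#
.#.#.#.#.#.
iteration 10 is .#.#.#.#.#., still not uniform .

no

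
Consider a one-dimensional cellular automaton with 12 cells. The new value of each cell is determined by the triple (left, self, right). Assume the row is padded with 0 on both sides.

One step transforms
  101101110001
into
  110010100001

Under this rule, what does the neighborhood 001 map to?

0

At position 10 the neighborhood is 001; the next row has 0 there.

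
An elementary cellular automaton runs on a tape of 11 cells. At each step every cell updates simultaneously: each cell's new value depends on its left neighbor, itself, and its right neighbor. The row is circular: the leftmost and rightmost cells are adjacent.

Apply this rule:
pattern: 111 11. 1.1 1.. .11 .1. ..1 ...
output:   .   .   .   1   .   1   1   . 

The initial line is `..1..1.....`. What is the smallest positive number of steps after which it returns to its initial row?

4

.111111....
1......1...
11....111.1
..1..1.....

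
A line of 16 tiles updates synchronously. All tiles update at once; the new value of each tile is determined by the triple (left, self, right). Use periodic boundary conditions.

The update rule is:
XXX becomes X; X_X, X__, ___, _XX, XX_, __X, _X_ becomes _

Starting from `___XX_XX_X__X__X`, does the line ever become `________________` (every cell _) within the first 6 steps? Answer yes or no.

yes

step 1: ________________
all cells are _ at step 1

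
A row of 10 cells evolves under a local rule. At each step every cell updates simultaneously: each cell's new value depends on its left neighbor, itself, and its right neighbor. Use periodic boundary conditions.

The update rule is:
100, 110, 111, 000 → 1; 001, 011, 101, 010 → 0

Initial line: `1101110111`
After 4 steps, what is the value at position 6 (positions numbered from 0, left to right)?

0

step 1: 1100110011
step 2: 1110011001
step 3: 1111001100
step 4: 0111100110
position 6 holds 0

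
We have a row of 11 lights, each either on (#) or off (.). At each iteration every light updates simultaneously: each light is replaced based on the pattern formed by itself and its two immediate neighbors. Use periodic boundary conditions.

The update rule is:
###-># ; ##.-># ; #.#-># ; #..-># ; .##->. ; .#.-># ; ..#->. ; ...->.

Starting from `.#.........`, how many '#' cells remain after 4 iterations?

2

iteration 1: .##........
iteration 2: ..##.......
iteration 3: ...##......
iteration 4: ....##.....
count of #: 2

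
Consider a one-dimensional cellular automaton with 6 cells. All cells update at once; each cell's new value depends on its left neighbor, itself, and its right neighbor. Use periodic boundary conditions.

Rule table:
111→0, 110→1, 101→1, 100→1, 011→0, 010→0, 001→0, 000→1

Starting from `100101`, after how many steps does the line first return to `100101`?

6

110010
011001
101100
010110
001011
100101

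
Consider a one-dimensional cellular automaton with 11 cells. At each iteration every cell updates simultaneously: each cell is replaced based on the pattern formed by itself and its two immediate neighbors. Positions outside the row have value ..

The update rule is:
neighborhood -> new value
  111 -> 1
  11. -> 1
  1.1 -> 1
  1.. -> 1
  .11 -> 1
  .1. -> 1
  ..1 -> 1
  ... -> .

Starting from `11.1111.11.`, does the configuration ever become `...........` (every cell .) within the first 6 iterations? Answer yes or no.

no

11111111111
11111111111  (fixed point — unchanged through iteration 6)
iteration 6 is 11111111111, still not uniform .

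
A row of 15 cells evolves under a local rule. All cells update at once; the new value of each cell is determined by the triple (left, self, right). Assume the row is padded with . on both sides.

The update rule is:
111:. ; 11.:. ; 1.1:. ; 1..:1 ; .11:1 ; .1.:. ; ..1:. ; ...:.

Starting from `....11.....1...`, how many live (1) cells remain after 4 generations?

....1.1.....1..
.......1.....1.
........1.....1
.........1.....
count of 1: 1

1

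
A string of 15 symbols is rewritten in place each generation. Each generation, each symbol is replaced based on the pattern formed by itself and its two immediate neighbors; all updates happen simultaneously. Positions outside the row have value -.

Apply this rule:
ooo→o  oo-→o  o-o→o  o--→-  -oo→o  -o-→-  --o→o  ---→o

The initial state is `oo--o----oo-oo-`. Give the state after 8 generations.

oo-o--oooooooo-
ooo--ooooooooo-
ooo-oooooooooo-
oooooooooooooo-
oooooooooooooo-  (fixed point — unchanged through generation 8)

oooooooooooooo-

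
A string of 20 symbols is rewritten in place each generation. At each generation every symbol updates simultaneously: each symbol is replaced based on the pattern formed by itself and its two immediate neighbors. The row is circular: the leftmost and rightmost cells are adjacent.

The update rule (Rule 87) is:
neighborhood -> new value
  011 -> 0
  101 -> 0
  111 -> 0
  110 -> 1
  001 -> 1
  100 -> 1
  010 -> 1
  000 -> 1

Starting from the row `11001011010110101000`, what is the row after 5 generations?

01111001010010101111
00001111011110100001
11110001000010111111
00011111111110000000
11100000000011111111

11100000000011111111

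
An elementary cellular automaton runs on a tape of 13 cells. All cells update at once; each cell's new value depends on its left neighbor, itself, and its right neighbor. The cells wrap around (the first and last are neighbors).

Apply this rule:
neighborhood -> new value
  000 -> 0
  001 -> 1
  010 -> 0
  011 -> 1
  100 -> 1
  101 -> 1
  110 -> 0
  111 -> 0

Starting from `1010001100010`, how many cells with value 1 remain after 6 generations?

7

generation 1: 0101011010101
generation 2: 1010110101010
generation 3: 0101101010101
generation 4: 1011010101010
generation 5: 0110101010101
generation 6: 1101010101010
count of 1: 7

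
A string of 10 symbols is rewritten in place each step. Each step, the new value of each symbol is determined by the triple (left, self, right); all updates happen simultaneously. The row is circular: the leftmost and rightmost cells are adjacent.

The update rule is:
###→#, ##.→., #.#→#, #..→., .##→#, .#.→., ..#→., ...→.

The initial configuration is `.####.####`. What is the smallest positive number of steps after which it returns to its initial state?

####.####.
###.####.#
##.####.##
#.####.###
.####.####

5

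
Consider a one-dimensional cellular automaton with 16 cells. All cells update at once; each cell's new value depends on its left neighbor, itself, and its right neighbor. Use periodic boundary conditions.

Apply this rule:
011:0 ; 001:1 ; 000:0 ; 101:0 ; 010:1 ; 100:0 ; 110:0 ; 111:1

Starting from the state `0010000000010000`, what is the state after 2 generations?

1000000001000000

0110000000110000
1000000001000000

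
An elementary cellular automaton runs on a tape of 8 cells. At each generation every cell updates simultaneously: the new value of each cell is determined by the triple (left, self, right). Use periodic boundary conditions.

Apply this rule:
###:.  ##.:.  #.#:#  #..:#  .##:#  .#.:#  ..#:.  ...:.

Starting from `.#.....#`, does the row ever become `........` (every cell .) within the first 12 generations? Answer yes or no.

yes

###....#
...#...#
#..##..#
.#.#.#.#
########
........
all cells are . at generation 6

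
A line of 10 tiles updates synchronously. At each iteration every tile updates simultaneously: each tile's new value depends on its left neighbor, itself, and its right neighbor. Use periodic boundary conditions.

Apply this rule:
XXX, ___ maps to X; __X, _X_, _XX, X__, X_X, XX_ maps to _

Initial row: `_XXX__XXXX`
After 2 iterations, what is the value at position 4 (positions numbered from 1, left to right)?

_

__X____XX_
X___XX____
position 4 holds _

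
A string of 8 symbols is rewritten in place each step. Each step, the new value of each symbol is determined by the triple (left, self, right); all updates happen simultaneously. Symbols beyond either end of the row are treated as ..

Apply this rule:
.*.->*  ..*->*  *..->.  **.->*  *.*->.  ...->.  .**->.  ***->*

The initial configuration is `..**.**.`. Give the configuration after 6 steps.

**.*.**.

.*.*..*.
**.*.**.
.*.*..*.  (repeats step 1; period 2)
step 6: **.*.**.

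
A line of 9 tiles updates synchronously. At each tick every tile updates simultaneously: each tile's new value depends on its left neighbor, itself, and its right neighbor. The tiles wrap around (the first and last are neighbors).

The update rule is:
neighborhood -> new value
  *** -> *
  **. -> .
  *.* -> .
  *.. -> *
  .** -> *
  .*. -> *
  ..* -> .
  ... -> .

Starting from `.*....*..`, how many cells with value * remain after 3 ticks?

5

.**...**.
.*.*..*.*
.*.**.*.*
count of *: 5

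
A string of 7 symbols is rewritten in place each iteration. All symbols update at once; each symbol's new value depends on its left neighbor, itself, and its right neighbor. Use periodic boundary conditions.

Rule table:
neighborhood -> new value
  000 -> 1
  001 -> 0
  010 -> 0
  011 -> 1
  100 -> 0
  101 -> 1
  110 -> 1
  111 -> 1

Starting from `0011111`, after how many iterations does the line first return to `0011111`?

0011111

1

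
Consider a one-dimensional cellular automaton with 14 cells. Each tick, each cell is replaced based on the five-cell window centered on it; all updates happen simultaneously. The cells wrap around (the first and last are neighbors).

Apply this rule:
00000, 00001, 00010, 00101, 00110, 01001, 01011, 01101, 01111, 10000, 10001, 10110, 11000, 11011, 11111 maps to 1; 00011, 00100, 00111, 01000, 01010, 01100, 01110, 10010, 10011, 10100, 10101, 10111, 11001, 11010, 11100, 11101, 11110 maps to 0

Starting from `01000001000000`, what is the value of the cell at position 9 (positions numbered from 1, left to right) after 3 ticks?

1

10011110011111
00001000001110
11110011100001
position 9 holds 1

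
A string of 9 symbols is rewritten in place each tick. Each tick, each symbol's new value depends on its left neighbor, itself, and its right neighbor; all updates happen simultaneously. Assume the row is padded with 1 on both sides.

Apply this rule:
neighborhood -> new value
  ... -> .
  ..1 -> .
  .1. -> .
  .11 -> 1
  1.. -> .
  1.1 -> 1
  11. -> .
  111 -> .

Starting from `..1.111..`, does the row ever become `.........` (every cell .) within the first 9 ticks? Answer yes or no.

...11....
...1.....
.........
all cells are . at tick 3

yes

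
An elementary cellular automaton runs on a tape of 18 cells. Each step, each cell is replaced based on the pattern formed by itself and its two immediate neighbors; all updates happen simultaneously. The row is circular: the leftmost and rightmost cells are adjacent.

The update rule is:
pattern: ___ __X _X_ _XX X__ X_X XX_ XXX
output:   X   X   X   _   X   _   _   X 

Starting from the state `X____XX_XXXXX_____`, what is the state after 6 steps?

_XXXX___XXXXX_X___

XXXXX____XXX_XXXXX
XXXX_XXXX_X___XXXX
XXX___XX__XXXX_XXX
XX_XXX__XX_XX___XX
X___X_XX_____XXX_X
_XXXX___XXXXX_X___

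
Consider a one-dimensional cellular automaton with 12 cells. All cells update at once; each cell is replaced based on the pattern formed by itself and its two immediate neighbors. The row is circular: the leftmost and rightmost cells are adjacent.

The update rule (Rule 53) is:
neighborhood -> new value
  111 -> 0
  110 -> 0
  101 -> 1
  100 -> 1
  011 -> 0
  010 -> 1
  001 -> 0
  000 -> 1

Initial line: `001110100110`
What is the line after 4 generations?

100001110001
011100001100
000011100011
111000011000

111000011000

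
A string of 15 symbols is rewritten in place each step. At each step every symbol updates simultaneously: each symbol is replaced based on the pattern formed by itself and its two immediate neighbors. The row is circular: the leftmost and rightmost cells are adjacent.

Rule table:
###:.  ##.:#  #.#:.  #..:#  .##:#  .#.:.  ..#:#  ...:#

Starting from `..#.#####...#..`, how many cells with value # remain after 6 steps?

##..#...####.##
.###.####..#.#.
##.#.#..###...#
.#....###.#####
..#####.#.#...#
###...#....###.
count of #: 7

7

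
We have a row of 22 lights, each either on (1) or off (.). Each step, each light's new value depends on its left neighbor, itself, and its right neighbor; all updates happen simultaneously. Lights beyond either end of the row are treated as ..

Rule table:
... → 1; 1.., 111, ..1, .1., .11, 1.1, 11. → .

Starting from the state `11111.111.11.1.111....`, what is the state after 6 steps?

...................111
111111111111111111....
...................111  (repeats step 1; period 2)
step 6: 111111111111111111....

111111111111111111....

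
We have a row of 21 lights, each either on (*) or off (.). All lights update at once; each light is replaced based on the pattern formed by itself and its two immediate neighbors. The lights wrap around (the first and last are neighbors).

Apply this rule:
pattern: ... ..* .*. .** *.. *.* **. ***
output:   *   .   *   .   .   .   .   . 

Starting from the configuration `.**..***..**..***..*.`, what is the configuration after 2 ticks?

******************.*.

tick 1: ...................*.
tick 2: ******************.*.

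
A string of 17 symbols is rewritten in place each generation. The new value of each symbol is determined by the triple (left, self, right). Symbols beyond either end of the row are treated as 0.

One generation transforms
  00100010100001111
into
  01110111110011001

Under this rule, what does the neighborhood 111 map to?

At position 14 the neighborhood is 111; the next row has 0 there.

0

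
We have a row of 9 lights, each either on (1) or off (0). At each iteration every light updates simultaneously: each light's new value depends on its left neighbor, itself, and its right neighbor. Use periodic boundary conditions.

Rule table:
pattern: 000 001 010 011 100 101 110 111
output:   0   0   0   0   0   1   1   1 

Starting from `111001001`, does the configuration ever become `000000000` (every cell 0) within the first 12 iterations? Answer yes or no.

111000000
011000000
001000000
000000000
all cells are 0 at iteration 4

yes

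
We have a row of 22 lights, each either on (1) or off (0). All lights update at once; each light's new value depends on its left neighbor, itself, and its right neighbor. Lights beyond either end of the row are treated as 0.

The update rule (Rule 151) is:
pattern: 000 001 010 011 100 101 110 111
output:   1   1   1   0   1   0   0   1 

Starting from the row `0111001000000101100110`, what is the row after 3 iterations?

1010111111111100011001
1010011111111011100111
1011101111110001011010

1011101111110001011010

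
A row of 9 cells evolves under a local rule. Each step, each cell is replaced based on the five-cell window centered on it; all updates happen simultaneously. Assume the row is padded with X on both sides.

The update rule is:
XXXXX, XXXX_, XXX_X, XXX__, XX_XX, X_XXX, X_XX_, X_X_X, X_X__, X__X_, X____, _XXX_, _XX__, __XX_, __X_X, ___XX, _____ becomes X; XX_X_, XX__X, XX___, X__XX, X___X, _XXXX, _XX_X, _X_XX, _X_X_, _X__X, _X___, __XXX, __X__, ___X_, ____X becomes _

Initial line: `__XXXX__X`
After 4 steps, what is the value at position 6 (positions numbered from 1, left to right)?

step 1: ____XX___
step 2: _X_XXX__X
step 3: _X_XXX___
step 4: _X_XXX__X
position 6 holds X

X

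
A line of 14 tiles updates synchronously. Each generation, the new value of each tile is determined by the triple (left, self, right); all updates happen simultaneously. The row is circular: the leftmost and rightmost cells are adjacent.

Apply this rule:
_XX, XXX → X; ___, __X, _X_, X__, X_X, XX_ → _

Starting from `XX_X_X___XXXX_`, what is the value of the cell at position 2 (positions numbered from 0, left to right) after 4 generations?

X________XXX__
_________XX___
_________X____
______________
position 2 holds _

_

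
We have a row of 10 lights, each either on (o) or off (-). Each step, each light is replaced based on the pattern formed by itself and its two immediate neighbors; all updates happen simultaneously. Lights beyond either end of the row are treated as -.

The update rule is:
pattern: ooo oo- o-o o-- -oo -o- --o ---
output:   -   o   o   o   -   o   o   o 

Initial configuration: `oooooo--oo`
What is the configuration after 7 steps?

-----ooo-o
ooooo--ooo
----ooo--o
oooo--oooo
---ooo---o
ooo--ooooo
--ooo----o

--ooo----o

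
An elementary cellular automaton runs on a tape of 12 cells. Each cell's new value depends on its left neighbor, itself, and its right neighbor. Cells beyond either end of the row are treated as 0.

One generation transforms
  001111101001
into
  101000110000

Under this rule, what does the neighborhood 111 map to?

At position 3 the neighborhood is 111; the next row has 0 there.

0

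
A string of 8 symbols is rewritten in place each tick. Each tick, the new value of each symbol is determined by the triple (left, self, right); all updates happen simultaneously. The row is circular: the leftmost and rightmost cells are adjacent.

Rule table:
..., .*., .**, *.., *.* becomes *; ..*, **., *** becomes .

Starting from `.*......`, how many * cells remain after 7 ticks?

4

tick 1: .*******
tick 2: **......
tick 3: *.*****.
tick 4: ***....*
tick 5: ...***.*
tick 6: **.*..**
tick 7: ..***.*.
count of *: 4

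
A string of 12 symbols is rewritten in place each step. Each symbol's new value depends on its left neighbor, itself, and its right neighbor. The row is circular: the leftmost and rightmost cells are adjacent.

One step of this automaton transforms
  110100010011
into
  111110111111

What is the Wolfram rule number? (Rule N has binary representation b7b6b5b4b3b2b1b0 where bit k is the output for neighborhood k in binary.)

254

position 0: 111 → 1  (bit 7 = 1)
position 1: 110 → 1  (bit 6 = 1)
position 2: 101 → 1  (bit 5 = 1)
position 4: 100 → 1  (bit 4 = 1)
position 10: 011 → 1  (bit 3 = 1)
position 3: 010 → 1  (bit 2 = 1)
position 6: 001 → 1  (bit 1 = 1)
position 5: 000 → 0  (bit 0 = 0)
bits b7..b0 = 11111110 = 254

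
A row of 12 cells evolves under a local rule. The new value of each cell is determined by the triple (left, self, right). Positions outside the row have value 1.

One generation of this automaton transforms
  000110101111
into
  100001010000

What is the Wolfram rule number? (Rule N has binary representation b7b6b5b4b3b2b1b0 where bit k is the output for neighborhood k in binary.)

48

position 9: 111 → 0  (bit 7 = 0)
position 4: 110 → 0  (bit 6 = 0)
position 5: 101 → 1  (bit 5 = 1)
position 0: 100 → 1  (bit 4 = 1)
position 3: 011 → 0  (bit 3 = 0)
position 6: 010 → 0  (bit 2 = 0)
position 2: 001 → 0  (bit 1 = 0)
position 1: 000 → 0  (bit 0 = 0)
bits b7..b0 = 00110000 = 48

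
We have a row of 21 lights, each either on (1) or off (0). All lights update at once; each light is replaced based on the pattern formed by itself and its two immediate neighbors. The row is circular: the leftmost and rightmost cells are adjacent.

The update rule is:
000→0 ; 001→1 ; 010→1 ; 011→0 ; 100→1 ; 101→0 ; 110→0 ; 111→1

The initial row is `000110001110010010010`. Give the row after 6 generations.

generation 1: 001001010101111111111
generation 2: 111111010100111111110
generation 3: 011110010111011111100
generation 4: 101101110010001111010
generation 5: 100000101111010110010
generation 6: 110001100110010001110

110001100110010001110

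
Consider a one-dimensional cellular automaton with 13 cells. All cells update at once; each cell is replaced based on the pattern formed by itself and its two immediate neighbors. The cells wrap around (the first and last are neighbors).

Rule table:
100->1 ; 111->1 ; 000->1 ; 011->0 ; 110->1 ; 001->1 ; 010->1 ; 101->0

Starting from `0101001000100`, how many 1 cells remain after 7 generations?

1101111111111
1100111111111
1111011111111
1111001111111
1111110111111
1111110011111
1111111101111
count of 1: 12

12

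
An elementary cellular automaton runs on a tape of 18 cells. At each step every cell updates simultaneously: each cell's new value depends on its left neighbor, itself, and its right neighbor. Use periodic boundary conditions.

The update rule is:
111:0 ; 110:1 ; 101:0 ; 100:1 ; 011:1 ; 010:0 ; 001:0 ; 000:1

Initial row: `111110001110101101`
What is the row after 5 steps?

110101000001100001

step 1: 000011101010001101
step 2: 111010100001101100
step 3: 101000011101101110
step 4: 000111010101101010
step 5: 110101000001100001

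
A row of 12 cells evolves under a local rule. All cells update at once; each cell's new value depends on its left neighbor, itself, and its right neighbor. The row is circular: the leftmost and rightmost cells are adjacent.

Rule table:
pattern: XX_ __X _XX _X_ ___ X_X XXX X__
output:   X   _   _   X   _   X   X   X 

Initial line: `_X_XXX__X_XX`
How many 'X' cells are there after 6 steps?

9

step 1: XXX_XXX_XX_X
step 2: XXXX_XXX_XX_
step 3: _XXXX_XXX_XX
step 4: X_XXXX_XXX_X
step 5: XX_XXXX_XXX_
step 6: _XX_XXXX_XXX
count of X: 9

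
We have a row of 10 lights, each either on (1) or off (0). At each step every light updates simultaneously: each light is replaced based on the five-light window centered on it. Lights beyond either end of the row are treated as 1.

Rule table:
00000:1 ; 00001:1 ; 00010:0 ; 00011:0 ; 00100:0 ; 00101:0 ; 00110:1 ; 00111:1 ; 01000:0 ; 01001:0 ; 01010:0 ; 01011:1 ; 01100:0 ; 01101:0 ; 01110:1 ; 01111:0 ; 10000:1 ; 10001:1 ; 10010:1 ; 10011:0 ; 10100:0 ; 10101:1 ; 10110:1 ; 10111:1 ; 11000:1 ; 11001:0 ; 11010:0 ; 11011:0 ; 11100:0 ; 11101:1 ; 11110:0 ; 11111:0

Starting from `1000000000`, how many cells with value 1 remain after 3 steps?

step 1: 0111111110
step 2: 0100000010
step 3: 0001111001
count of 1: 5

5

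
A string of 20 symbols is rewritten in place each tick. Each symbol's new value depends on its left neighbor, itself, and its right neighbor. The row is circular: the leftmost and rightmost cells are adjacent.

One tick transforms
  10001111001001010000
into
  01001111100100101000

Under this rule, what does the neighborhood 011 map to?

1

At position 4 the neighborhood is 011; the next row has 1 there.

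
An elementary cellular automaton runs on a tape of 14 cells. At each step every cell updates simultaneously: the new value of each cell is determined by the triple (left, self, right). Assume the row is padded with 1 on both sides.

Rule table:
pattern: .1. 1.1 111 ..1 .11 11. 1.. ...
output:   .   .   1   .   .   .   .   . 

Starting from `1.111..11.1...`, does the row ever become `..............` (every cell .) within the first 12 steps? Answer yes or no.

...1..........
..............
all cells are . at step 2

yes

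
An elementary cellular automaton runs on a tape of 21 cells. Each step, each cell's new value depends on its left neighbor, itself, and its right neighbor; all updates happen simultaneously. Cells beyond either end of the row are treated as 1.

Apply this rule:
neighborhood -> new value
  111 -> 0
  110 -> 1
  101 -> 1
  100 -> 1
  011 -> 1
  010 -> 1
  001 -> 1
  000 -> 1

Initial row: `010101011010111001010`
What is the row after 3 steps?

111111111111101111111

111111111111101111111
000000000000111000000
111111111111101111111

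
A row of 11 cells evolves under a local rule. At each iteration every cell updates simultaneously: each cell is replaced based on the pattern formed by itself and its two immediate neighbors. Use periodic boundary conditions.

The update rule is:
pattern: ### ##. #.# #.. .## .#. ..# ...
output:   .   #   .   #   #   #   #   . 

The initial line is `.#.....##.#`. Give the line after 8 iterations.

.#.#.##.#.#

.##...###.#
.###.##.#.#
.#.#.##.#.#
.#.#.##.#.#  (fixed point — unchanged through iteration 8)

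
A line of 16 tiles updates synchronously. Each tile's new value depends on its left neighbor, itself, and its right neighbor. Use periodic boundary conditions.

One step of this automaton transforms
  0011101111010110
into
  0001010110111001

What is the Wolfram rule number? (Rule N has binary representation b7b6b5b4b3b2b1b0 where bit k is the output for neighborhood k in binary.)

position 3: 111 → 1  (bit 7 = 1)
position 4: 110 → 0  (bit 6 = 0)
position 5: 101 → 1  (bit 5 = 1)
position 15: 100 → 1  (bit 4 = 1)
position 2: 011 → 0  (bit 3 = 0)
position 11: 010 → 1  (bit 2 = 1)
position 1: 001 → 0  (bit 1 = 0)
position 0: 000 → 0  (bit 0 = 0)
bits b7..b0 = 10110100 = 180

180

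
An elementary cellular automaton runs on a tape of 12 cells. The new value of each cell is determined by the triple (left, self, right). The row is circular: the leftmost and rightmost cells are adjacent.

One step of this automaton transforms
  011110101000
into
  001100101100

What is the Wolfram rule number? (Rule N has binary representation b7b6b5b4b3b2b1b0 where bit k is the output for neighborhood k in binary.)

position 2: 111 → 1  (bit 7 = 1)
position 4: 110 → 0  (bit 6 = 0)
position 5: 101 → 0  (bit 5 = 0)
position 9: 100 → 1  (bit 4 = 1)
position 1: 011 → 0  (bit 3 = 0)
position 6: 010 → 1  (bit 2 = 1)
position 0: 001 → 0  (bit 1 = 0)
position 10: 000 → 0  (bit 0 = 0)
bits b7..b0 = 10010100 = 148

148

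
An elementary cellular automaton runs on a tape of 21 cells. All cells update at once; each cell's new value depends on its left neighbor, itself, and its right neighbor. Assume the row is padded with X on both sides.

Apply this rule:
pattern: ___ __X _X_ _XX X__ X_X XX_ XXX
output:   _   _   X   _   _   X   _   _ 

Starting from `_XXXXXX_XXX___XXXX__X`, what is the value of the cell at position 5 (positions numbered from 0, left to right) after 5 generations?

_

generation 1: X______X_____________
generation 2: _______X_____________
generation 3: _______X_____________  (fixed point — unchanged through generation 5)
position 5 holds _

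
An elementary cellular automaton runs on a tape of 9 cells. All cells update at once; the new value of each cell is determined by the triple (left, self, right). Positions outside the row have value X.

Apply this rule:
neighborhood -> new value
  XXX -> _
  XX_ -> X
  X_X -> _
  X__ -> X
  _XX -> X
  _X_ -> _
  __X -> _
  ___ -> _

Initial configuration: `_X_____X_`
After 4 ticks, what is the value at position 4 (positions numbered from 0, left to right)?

__X______
X__X_____
XX__X____
_XX__X___
position 4 holds _

_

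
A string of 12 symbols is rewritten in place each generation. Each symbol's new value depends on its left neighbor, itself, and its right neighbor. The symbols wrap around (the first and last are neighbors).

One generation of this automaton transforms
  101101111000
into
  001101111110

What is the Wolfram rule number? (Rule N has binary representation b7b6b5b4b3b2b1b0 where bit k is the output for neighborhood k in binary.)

217

position 6: 111 → 1  (bit 7 = 1)
position 3: 110 → 1  (bit 6 = 1)
position 1: 101 → 0  (bit 5 = 0)
position 9: 100 → 1  (bit 4 = 1)
position 2: 011 → 1  (bit 3 = 1)
position 0: 010 → 0  (bit 2 = 0)
position 11: 001 → 0  (bit 1 = 0)
position 10: 000 → 1  (bit 0 = 1)
bits b7..b0 = 11011001 = 217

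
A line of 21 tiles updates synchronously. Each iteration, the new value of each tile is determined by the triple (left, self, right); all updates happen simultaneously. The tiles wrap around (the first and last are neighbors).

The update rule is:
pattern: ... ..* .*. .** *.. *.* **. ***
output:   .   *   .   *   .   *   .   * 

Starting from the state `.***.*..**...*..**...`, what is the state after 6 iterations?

..**...*..**....***.*

iteration 1: ***.*..**...*..**....
iteration 2: **.*..**...*..**....*
iteration 3: *.*..**...*..**....**
iteration 4: .*..**...*..**....***
iteration 5: *..**...*..**....***.
iteration 6: ..**...*..**....***.*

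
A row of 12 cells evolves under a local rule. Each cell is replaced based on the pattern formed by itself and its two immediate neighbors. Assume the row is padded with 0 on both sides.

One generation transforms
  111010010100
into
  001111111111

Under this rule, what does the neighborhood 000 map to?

1

At position 11 the neighborhood is 000; the next row has 1 there.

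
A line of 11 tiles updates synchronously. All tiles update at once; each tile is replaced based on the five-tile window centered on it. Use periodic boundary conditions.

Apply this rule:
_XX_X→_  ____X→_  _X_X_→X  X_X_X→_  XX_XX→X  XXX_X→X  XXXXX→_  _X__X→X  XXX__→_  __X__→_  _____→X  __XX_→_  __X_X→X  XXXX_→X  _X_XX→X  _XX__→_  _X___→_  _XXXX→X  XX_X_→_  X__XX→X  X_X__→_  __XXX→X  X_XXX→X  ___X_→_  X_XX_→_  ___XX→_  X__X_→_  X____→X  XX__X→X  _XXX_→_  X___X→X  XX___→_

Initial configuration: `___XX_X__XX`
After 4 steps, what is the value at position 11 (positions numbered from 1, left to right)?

_X_____XX__
___XX_____X
_X____XX___
___X_____X_
position 11 holds _

_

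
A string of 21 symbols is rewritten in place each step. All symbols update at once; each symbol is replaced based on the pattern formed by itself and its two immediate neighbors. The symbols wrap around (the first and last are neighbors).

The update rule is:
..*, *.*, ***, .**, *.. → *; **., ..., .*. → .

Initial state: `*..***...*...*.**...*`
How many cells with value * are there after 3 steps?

.****.*.*.*.*.**.*.**
****.*.*.*.*.**.*.**.
***.*.*.*.*.**.*.**.*
count of *: 13

13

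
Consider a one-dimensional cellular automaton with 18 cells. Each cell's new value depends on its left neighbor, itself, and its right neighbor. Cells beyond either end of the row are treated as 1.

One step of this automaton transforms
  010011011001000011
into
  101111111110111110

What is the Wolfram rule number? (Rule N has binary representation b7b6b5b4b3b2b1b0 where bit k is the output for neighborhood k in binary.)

position 17: 111 → 0  (bit 7 = 0)
position 5: 110 → 1  (bit 6 = 1)
position 0: 101 → 1  (bit 5 = 1)
position 2: 100 → 1  (bit 4 = 1)
position 4: 011 → 1  (bit 3 = 1)
position 1: 010 → 0  (bit 2 = 0)
position 3: 001 → 1  (bit 1 = 1)
position 13: 000 → 1  (bit 0 = 1)
bits b7..b0 = 01111011 = 123

123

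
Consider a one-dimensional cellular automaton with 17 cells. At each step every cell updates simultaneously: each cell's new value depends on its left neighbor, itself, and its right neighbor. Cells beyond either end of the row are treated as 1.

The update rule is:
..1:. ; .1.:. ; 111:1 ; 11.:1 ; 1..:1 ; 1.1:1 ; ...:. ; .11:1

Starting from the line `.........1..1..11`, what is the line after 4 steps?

1.........1..1.11
11.........1..111
111.........1.111
1111.........1111

1111.........1111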